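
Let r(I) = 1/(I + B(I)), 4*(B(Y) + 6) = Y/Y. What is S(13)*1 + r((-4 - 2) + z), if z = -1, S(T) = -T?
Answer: -667/51 ≈ -13.078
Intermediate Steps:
B(Y) = -23/4 (B(Y) = -6 + (Y/Y)/4 = -6 + (1/4)*1 = -6 + 1/4 = -23/4)
r(I) = 1/(-23/4 + I) (r(I) = 1/(I - 23/4) = 1/(-23/4 + I))
S(13)*1 + r((-4 - 2) + z) = -1*13*1 + 4/(-23 + 4*((-4 - 2) - 1)) = -13*1 + 4/(-23 + 4*(-6 - 1)) = -13 + 4/(-23 + 4*(-7)) = -13 + 4/(-23 - 28) = -13 + 4/(-51) = -13 + 4*(-1/51) = -13 - 4/51 = -667/51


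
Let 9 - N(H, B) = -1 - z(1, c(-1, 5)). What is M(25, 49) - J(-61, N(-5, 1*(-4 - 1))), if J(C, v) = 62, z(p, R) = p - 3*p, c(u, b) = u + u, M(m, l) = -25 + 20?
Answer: -67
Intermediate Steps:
M(m, l) = -5
c(u, b) = 2*u
z(p, R) = -2*p
N(H, B) = 8 (N(H, B) = 9 - (-1 - (-2)) = 9 - (-1 - 1*(-2)) = 9 - (-1 + 2) = 9 - 1*1 = 9 - 1 = 8)
M(25, 49) - J(-61, N(-5, 1*(-4 - 1))) = -5 - 1*62 = -5 - 62 = -67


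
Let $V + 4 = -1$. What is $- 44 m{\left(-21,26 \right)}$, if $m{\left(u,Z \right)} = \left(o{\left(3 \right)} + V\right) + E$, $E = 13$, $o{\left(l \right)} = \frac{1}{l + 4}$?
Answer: $- \frac{2508}{7} \approx -358.29$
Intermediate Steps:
$o{\left(l \right)} = \frac{1}{4 + l}$
$V = -5$ ($V = -4 - 1 = -5$)
$m{\left(u,Z \right)} = \frac{57}{7}$ ($m{\left(u,Z \right)} = \left(\frac{1}{4 + 3} - 5\right) + 13 = \left(\frac{1}{7} - 5\right) + 13 = - \frac{34}{7} + 13 = \frac{57}{7}$)
$- 44 m{\left(-21,26 \right)} = \left(-44\right) \frac{57}{7} = - \frac{2508}{7}$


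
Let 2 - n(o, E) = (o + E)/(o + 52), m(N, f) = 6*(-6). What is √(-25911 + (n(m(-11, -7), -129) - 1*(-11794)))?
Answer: 15*I*√1003/4 ≈ 118.76*I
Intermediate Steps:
m(N, f) = -36
n(o, E) = 2 - (E + o)/(52 + o) (n(o, E) = 2 - (o + E)/(o + 52) = 2 - (E + o)/(52 + o))
√(-25911 + (n(m(-11, -7), -129) - 1*(-11794))) = √(-25911 + ((104 - 36 - 1*(-129))/(52 - 36) - 1*(-11794))) = √(-25911 + ((104 - 36 + 129)/16 + 11794)) = √(-25911 + ((1/16)*197 + 11794)) = √(-25911 + (197/16 + 11794)) = √(-25911 + 188901/16) = √(-225675/16) = 15*I*√1003/4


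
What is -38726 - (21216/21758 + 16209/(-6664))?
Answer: -2807438580257/72497656 ≈ -38725.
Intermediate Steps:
-38726 - (21216/21758 + 16209/(-6664)) = -38726 - (21216*(1/21758) + 16209*(-1/6664)) = -38726 - (10608/10879 - 16209/6664) = -38726 - 1*(-105645999/72497656) = -38726 + 105645999/72497656 = -2807438580257/72497656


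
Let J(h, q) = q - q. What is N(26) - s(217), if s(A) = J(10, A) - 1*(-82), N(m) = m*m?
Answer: 594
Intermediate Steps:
J(h, q) = 0
N(m) = m²
s(A) = 82 (s(A) = 0 - 1*(-82) = 0 + 82 = 82)
N(26) - s(217) = 26² - 1*82 = 676 - 82 = 594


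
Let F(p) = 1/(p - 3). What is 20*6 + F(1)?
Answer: 239/2 ≈ 119.50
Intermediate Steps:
F(p) = 1/(-3 + p)
20*6 + F(1) = 20*6 + 1/(-3 + 1) = 120 + 1/(-2) = 120 - ½ = 239/2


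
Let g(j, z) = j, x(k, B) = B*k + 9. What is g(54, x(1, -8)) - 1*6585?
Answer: -6531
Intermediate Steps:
x(k, B) = 9 + B*k
g(54, x(1, -8)) - 1*6585 = 54 - 1*6585 = 54 - 6585 = -6531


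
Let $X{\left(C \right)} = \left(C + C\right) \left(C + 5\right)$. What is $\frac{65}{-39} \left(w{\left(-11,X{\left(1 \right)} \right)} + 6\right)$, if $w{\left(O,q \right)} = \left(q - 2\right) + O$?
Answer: $- \frac{25}{3} \approx -8.3333$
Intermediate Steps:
$X{\left(C \right)} = 2 C \left(5 + C\right)$
$w{\left(O,q \right)} = -2 + O + q$ ($w{\left(O,q \right)} = \left(-2 + q\right) + O = -2 + O + q$)
$\frac{65}{-39} \left(w{\left(-11,X{\left(1 \right)} \right)} + 6\right) = \frac{65}{-39} \left(\left(-2 - 11 + 2 \cdot 1 \left(5 + 1\right)\right) + 6\right) = 65 \left(- \frac{1}{39}\right) \left(\left(-2 - 11 + 2 \cdot 1 \cdot 6\right) + 6\right) = - \frac{5 \left(\left(-2 - 11 + 12\right) + 6\right)}{3} = - \frac{5 \left(-1 + 6\right)}{3} = \left(- \frac{5}{3}\right) 5 = - \frac{25}{3}$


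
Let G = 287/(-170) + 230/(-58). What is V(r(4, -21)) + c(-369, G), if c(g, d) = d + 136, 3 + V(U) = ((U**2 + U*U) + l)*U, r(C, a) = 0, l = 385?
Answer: 627817/4930 ≈ 127.35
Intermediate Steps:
V(U) = -3 + U*(385 + 2*U**2) (V(U) = -3 + ((U**2 + U*U) + 385)*U = -3 + ((U**2 + U**2) + 385)*U = -3 + (2*U**2 + 385)*U = -3 + (385 + 2*U**2)*U = -3 + U*(385 + 2*U**2))
G = -27873/4930 (G = 287*(-1/170) + 230*(-1/58) = -287/170 - 115/29 = -27873/4930 ≈ -5.6538)
c(g, d) = 136 + d
V(r(4, -21)) + c(-369, G) = (-3 + 2*0**3 + 385*0) + (136 - 27873/4930) = (-3 + 2*0 + 0) + 642607/4930 = (-3 + 0 + 0) + 642607/4930 = -3 + 642607/4930 = 627817/4930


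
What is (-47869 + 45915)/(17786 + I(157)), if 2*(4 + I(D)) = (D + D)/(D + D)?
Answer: -3908/35565 ≈ -0.10988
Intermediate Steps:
I(D) = -7/2 (I(D) = -4 + ((D + D)/(D + D))/2 = -4 + ((2*D)/((2*D)))/2 = -4 + ((2*D)*(1/(2*D)))/2 = -4 + (½)*1 = -4 + ½ = -7/2)
(-47869 + 45915)/(17786 + I(157)) = (-47869 + 45915)/(17786 - 7/2) = -1954/35565/2 = -1954*2/35565 = -3908/35565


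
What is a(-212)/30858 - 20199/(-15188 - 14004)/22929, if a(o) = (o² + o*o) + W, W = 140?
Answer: 10043378005841/3442432941624 ≈ 2.9175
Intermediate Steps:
a(o) = 140 + 2*o² (a(o) = (o² + o*o) + 140 = (o² + o²) + 140 = 2*o² + 140 = 140 + 2*o²)
a(-212)/30858 - 20199/(-15188 - 14004)/22929 = (140 + 2*(-212)²)/30858 - 20199/(-15188 - 14004)/22929 = (140 + 2*44944)*(1/30858) - 20199/(-29192)*(1/22929) = (140 + 89888)*(1/30858) - 20199*(-1/29192)*(1/22929) = 90028*(1/30858) + (20199/29192)*(1/22929) = 45014/15429 + 6733/223114456 = 10043378005841/3442432941624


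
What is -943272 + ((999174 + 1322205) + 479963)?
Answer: 1858070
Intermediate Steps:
-943272 + ((999174 + 1322205) + 479963) = -943272 + (2321379 + 479963) = -943272 + 2801342 = 1858070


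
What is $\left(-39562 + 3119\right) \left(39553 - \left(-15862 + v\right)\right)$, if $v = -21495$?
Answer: $-2802831130$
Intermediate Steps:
$\left(-39562 + 3119\right) \left(39553 - \left(-15862 + v\right)\right) = \left(-39562 + 3119\right) \left(39553 + \left(15862 - -21495\right)\right) = - 36443 \left(39553 + \left(15862 + 21495\right)\right) = - 36443 \left(39553 + 37357\right) = \left(-36443\right) 76910 = -2802831130$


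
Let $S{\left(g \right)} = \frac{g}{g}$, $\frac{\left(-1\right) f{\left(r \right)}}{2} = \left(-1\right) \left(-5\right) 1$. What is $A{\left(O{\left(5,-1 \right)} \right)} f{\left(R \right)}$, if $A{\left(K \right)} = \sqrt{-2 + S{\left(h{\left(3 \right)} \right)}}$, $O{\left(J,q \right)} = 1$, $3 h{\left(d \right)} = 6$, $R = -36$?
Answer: $- 10 i \approx - 10.0 i$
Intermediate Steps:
$f{\left(r \right)} = -10$ ($f{\left(r \right)} = - 2 \left(-1\right) \left(-5\right) 1 = - 2 \cdot 5 \cdot 1 = \left(-2\right) 5 = -10$)
$h{\left(d \right)} = 2$ ($h{\left(d \right)} = \frac{1}{3} \cdot 6 = 2$)
$S{\left(g \right)} = 1$
$A{\left(K \right)} = i$ ($A{\left(K \right)} = \sqrt{-2 + 1} = \sqrt{-1} = i$)
$A{\left(O{\left(5,-1 \right)} \right)} f{\left(R \right)} = i \left(-10\right) = - 10 i$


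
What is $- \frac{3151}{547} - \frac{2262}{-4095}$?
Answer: $- \frac{299129}{57435} \approx -5.2081$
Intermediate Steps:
$- \frac{3151}{547} - \frac{2262}{-4095} = \left(-3151\right) \frac{1}{547} - - \frac{58}{105} = - \frac{3151}{547} + \frac{58}{105} = - \frac{299129}{57435}$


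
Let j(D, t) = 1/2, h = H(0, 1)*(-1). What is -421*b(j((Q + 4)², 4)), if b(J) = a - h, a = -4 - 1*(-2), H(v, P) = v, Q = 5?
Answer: 842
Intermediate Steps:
a = -2 (a = -4 + 2 = -2)
h = 0 (h = 0*(-1) = 0)
j(D, t) = ½
b(J) = -2 (b(J) = -2 - 1*0 = -2 + 0 = -2)
-421*b(j((Q + 4)², 4)) = -421*(-2) = 842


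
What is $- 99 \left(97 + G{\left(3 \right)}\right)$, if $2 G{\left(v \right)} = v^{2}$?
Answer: $- \frac{20097}{2} \approx -10049.0$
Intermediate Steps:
$G{\left(v \right)} = \frac{v^{2}}{2}$
$- 99 \left(97 + G{\left(3 \right)}\right) = - 99 \left(97 + \frac{3^{2}}{2}\right) = - 99 \left(97 + \frac{1}{2} \cdot 9\right) = - 99 \left(97 + \frac{9}{2}\right) = \left(-99\right) \frac{203}{2} = - \frac{20097}{2}$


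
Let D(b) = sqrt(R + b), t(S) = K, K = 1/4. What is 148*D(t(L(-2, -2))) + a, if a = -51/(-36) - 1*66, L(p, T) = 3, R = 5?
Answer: -775/12 + 74*sqrt(21) ≈ 274.53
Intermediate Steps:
K = 1/4 ≈ 0.25000
t(S) = 1/4
a = -775/12 (a = -51*(-1/36) - 66 = 17/12 - 66 = -775/12 ≈ -64.583)
D(b) = sqrt(5 + b)
148*D(t(L(-2, -2))) + a = 148*sqrt(5 + 1/4) - 775/12 = 148*sqrt(21/4) - 775/12 = 148*(sqrt(21)/2) - 775/12 = 74*sqrt(21) - 775/12 = -775/12 + 74*sqrt(21)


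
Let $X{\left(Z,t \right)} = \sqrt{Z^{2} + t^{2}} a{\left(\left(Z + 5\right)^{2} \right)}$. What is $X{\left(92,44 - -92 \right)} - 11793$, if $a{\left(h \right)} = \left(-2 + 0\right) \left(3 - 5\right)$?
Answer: $-11793 + 16 \sqrt{1685} \approx -11136.0$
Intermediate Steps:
$a{\left(h \right)} = 4$ ($a{\left(h \right)} = \left(-2\right) \left(-2\right) = 4$)
$X{\left(Z,t \right)} = 4 \sqrt{Z^{2} + t^{2}}$ ($X{\left(Z,t \right)} = \sqrt{Z^{2} + t^{2}} \cdot 4 = 4 \sqrt{Z^{2} + t^{2}}$)
$X{\left(92,44 - -92 \right)} - 11793 = 4 \sqrt{92^{2} + \left(44 - -92\right)^{2}} - 11793 = 4 \sqrt{8464 + \left(44 + 92\right)^{2}} - 11793 = 4 \sqrt{8464 + 136^{2}} - 11793 = 4 \sqrt{8464 + 18496} - 11793 = 4 \sqrt{26960} - 11793 = 4 \cdot 4 \sqrt{1685} - 11793 = 16 \sqrt{1685} - 11793 = -11793 + 16 \sqrt{1685}$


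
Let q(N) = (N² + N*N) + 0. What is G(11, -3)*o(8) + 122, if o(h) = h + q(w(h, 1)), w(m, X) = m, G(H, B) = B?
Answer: -286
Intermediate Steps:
q(N) = 2*N² (q(N) = (N² + N²) + 0 = 2*N² + 0 = 2*N²)
o(h) = h + 2*h²
G(11, -3)*o(8) + 122 = -24*(1 + 2*8) + 122 = -24*(1 + 16) + 122 = -24*17 + 122 = -3*136 + 122 = -408 + 122 = -286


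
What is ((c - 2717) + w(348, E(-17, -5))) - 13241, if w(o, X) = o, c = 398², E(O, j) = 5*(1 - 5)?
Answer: 142794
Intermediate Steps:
E(O, j) = -20 (E(O, j) = 5*(-4) = -20)
c = 158404
((c - 2717) + w(348, E(-17, -5))) - 13241 = ((158404 - 2717) + 348) - 13241 = (155687 + 348) - 13241 = 156035 - 13241 = 142794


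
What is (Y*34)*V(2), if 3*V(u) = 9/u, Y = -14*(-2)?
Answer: 1428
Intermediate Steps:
Y = 28
V(u) = 3/u (V(u) = (9/u)/3 = 3/u)
(Y*34)*V(2) = (28*34)*(3/2) = 952*(3*(1/2)) = 952*(3/2) = 1428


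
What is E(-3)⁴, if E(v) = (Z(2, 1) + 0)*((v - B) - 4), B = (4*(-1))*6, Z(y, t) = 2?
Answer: 1336336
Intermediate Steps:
B = -24 (B = -4*6 = -24)
E(v) = 40 + 2*v (E(v) = (2 + 0)*((v - 1*(-24)) - 4) = 2*((v + 24) - 4) = 2*((24 + v) - 4) = 2*(20 + v) = 40 + 2*v)
E(-3)⁴ = (40 + 2*(-3))⁴ = (40 - 6)⁴ = 34⁴ = 1336336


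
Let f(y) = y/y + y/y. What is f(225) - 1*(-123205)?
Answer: 123207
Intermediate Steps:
f(y) = 2 (f(y) = 1 + 1 = 2)
f(225) - 1*(-123205) = 2 - 1*(-123205) = 2 + 123205 = 123207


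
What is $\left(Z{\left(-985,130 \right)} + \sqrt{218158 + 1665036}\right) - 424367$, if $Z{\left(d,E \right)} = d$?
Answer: $-425352 + \sqrt{1883194} \approx -4.2398 \cdot 10^{5}$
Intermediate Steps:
$\left(Z{\left(-985,130 \right)} + \sqrt{218158 + 1665036}\right) - 424367 = \left(-985 + \sqrt{218158 + 1665036}\right) - 424367 = \left(-985 + \sqrt{1883194}\right) - 424367 = -425352 + \sqrt{1883194}$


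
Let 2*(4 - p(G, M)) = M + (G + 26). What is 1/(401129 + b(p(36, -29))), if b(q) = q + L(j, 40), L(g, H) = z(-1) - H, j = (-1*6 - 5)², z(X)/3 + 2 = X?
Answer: 2/802135 ≈ 2.4933e-6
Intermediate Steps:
z(X) = -6 + 3*X
p(G, M) = -9 - G/2 - M/2 (p(G, M) = 4 - (M + (G + 26))/2 = 4 - (M + (26 + G))/2 = 4 - (26 + G + M)/2 = 4 + (-13 - G/2 - M/2) = -9 - G/2 - M/2)
j = 121 (j = (-6 - 5)² = (-11)² = 121)
L(g, H) = -9 - H (L(g, H) = (-6 + 3*(-1)) - H = (-6 - 3) - H = -9 - H)
b(q) = -49 + q (b(q) = q + (-9 - 1*40) = q + (-9 - 40) = q - 49 = -49 + q)
1/(401129 + b(p(36, -29))) = 1/(401129 + (-49 + (-9 - ½*36 - ½*(-29)))) = 1/(401129 + (-49 + (-9 - 18 + 29/2))) = 1/(401129 + (-49 - 25/2)) = 1/(401129 - 123/2) = 1/(802135/2) = 2/802135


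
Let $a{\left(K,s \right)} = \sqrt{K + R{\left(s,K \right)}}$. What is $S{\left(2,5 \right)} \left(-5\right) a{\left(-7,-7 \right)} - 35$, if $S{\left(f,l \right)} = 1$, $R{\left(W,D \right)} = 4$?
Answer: $-35 - 5 i \sqrt{3} \approx -35.0 - 8.6602 i$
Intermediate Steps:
$a{\left(K,s \right)} = \sqrt{4 + K}$ ($a{\left(K,s \right)} = \sqrt{K + 4} = \sqrt{4 + K}$)
$S{\left(2,5 \right)} \left(-5\right) a{\left(-7,-7 \right)} - 35 = 1 \left(-5\right) \sqrt{4 - 7} - 35 = - 5 \sqrt{-3} - 35 = - 5 i \sqrt{3} - 35 = -35 - 5 i \sqrt{3}$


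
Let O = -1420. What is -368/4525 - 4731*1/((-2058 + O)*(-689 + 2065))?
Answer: -1739740129/21655419200 ≈ -0.080337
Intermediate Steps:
-368/4525 - 4731*1/((-2058 + O)*(-689 + 2065)) = -368/4525 - 4731*1/((-2058 - 1420)*(-689 + 2065)) = -368*1/4525 - 4731/((-3478*1376)) = -368/4525 - 4731/(-4785728) = -368/4525 - 4731*(-1/4785728) = -368/4525 + 4731/4785728 = -1739740129/21655419200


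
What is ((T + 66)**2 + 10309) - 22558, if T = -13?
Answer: -9440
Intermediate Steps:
((T + 66)**2 + 10309) - 22558 = ((-13 + 66)**2 + 10309) - 22558 = (53**2 + 10309) - 22558 = (2809 + 10309) - 22558 = 13118 - 22558 = -9440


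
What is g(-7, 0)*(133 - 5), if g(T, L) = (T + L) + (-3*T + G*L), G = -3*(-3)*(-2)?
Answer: 1792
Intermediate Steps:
G = -18 (G = 9*(-2) = -18)
g(T, L) = -17*L - 2*T (g(T, L) = (T + L) + (-3*T - 18*L) = (L + T) + (-18*L - 3*T) = -17*L - 2*T)
g(-7, 0)*(133 - 5) = (-17*0 - 2*(-7))*(133 - 5) = (0 + 14)*128 = 14*128 = 1792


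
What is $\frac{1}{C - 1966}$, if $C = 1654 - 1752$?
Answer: $- \frac{1}{2064} \approx -0.0004845$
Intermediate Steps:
$C = -98$ ($C = 1654 - 1752 = -98$)
$\frac{1}{C - 1966} = \frac{1}{-98 - 1966} = \frac{1}{-2064} = - \frac{1}{2064}$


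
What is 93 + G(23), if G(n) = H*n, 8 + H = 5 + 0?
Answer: 24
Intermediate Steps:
H = -3 (H = -8 + (5 + 0) = -8 + 5 = -3)
G(n) = -3*n
93 + G(23) = 93 - 3*23 = 93 - 69 = 24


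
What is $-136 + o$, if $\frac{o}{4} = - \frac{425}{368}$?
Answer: $- \frac{12937}{92} \approx -140.62$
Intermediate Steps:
$o = - \frac{425}{92}$ ($o = 4 \left(- \frac{425}{368}\right) = - \frac{425}{92} \approx -4.6196$)
$-136 + o = -136 - \frac{425}{92} = - \frac{12937}{92}$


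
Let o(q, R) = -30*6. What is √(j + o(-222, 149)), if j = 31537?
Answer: √31357 ≈ 177.08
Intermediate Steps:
o(q, R) = -180
√(j + o(-222, 149)) = √(31537 - 180) = √31357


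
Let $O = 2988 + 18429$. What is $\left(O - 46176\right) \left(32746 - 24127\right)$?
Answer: $-213397821$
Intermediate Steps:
$O = 21417$
$\left(O - 46176\right) \left(32746 - 24127\right) = \left(21417 - 46176\right) \left(32746 - 24127\right) = \left(-24759\right) 8619 = -213397821$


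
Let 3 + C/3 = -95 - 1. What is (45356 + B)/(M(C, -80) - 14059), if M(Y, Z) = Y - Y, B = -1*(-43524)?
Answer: -88880/14059 ≈ -6.3219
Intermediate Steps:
B = 43524
C = -297 (C = -9 + 3*(-95 - 1) = -9 + 3*(-96) = -9 - 288 = -297)
M(Y, Z) = 0
(45356 + B)/(M(C, -80) - 14059) = (45356 + 43524)/(0 - 14059) = 88880/(-14059) = 88880*(-1/14059) = -88880/14059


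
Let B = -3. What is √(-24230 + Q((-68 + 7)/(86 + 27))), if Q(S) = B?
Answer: I*√24233 ≈ 155.67*I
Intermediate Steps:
Q(S) = -3
√(-24230 + Q((-68 + 7)/(86 + 27))) = √(-24230 - 3) = √(-24233) = I*√24233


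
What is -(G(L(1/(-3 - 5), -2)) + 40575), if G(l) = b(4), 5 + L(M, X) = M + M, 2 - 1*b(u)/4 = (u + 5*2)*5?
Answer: -40303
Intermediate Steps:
b(u) = -192 - 20*u (b(u) = 8 - 4*(u + 5*2)*5 = 8 - 4*(u + 10)*5 = 8 - 4*(10 + u)*5 = 8 - 4*(50 + 5*u) = 8 + (-200 - 20*u) = -192 - 20*u)
L(M, X) = -5 + 2*M (L(M, X) = -5 + (M + M) = -5 + 2*M)
G(l) = -272 (G(l) = -192 - 20*4 = -192 - 80 = -272)
-(G(L(1/(-3 - 5), -2)) + 40575) = -(-272 + 40575) = -1*40303 = -40303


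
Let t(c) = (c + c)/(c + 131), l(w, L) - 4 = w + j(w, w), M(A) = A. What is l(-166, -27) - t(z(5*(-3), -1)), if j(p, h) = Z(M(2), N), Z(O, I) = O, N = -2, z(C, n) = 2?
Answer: -21284/133 ≈ -160.03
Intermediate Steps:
j(p, h) = 2
l(w, L) = 6 + w (l(w, L) = 4 + (w + 2) = 4 + (2 + w) = 6 + w)
t(c) = 2*c/(131 + c) (t(c) = (2*c)/(131 + c) = 2*c/(131 + c))
l(-166, -27) - t(z(5*(-3), -1)) = (6 - 166) - 2*2/(131 + 2) = -160 - 2*2/133 = -160 - 1*4/133 = -160 - 4/133 = -21284/133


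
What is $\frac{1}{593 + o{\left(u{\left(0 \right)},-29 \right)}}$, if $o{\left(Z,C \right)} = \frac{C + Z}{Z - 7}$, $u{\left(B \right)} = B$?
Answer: $\frac{7}{4180} \approx 0.0016746$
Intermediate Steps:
$o{\left(Z,C \right)} = \frac{C + Z}{-7 + Z}$
$\frac{1}{593 + o{\left(u{\left(0 \right)},-29 \right)}} = \frac{1}{593 + \frac{-29 + 0}{-7 + 0}} = \frac{1}{593 + \frac{1}{-7} \left(-29\right)} = \frac{1}{593 - - \frac{29}{7}} = \frac{1}{593 + \frac{29}{7}} = \frac{1}{\frac{4180}{7}} = \frac{7}{4180}$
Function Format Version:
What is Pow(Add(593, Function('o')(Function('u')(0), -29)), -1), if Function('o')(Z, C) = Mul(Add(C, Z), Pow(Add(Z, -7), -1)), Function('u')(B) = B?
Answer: Rational(7, 4180) ≈ 0.0016746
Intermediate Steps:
Function('o')(Z, C) = Mul(Pow(Add(-7, Z), -1), Add(C, Z)) (Function('o')(Z, C) = Mul(Add(C, Z), Pow(Add(-7, Z), -1)) = Mul(Pow(Add(-7, Z), -1), Add(C, Z)))
Pow(Add(593, Function('o')(Function('u')(0), -29)), -1) = Pow(Add(593, Mul(Pow(Add(-7, 0), -1), Add(-29, 0))), -1) = Pow(Add(593, Mul(Pow(-7, -1), -29)), -1) = Pow(Add(593, Mul(Rational(-1, 7), -29)), -1) = Pow(Add(593, Rational(29, 7)), -1) = Pow(Rational(4180, 7), -1) = Rational(7, 4180)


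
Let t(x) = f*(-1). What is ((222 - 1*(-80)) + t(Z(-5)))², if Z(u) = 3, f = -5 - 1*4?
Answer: 96721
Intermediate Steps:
f = -9 (f = -5 - 4 = -9)
t(x) = 9 (t(x) = -9*(-1) = 9)
((222 - 1*(-80)) + t(Z(-5)))² = ((222 - 1*(-80)) + 9)² = ((222 + 80) + 9)² = (302 + 9)² = 311² = 96721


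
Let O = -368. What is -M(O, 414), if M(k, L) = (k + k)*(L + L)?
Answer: 609408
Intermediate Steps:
M(k, L) = 4*L*k (M(k, L) = (2*k)*(2*L) = 4*L*k)
-M(O, 414) = -4*414*(-368) = -1*(-609408) = 609408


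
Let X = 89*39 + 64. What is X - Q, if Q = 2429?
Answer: 1106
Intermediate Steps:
X = 3535 (X = 3471 + 64 = 3535)
X - Q = 3535 - 1*2429 = 3535 - 2429 = 1106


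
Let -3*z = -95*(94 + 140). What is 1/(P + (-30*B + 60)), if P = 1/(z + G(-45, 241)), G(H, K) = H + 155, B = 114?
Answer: -7520/25267199 ≈ -0.00029762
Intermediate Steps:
G(H, K) = 155 + H
z = 7410 (z = -(-95)*(94 + 140)/3 = -(-95)*234/3 = -⅓*(-22230) = 7410)
P = 1/7520 (P = 1/(7410 + (155 - 45)) = 1/(7410 + 110) = 1/7520 ≈ 0.00013298)
1/(P + (-30*B + 60)) = 1/(1/7520 + (-30*114 + 60)) = 1/(1/7520 + (-3420 + 60)) = 1/(1/7520 - 3360) = 1/(-25267199/7520) = -7520/25267199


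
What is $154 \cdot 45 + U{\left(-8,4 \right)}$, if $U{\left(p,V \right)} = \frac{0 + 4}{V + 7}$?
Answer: $\frac{76234}{11} \approx 6930.4$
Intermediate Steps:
$U{\left(p,V \right)} = \frac{4}{7 + V}$
$154 \cdot 45 + U{\left(-8,4 \right)} = 154 \cdot 45 + \frac{4}{7 + 4} = 6930 + \frac{4}{11} = \frac{76234}{11}$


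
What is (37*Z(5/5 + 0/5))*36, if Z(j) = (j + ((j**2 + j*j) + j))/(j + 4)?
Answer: 5328/5 ≈ 1065.6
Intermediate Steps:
Z(j) = (2*j + 2*j**2)/(4 + j) (Z(j) = (j + ((j**2 + j**2) + j))/(4 + j) = (j + (2*j**2 + j))/(4 + j) = (j + (j + 2*j**2))/(4 + j) = (2*j + 2*j**2)/(4 + j))
(37*Z(5/5 + 0/5))*36 = (37*(2*(5/5 + 0/5)*(1 + (5/5 + 0/5))/(4 + (5/5 + 0/5))))*36 = (37*(2*(5*(1/5) + 0*(1/5))*(1 + (5*(1/5) + 0*(1/5)))/(4 + (5*(1/5) + 0*(1/5)))))*36 = (37*(2*(1 + 0)*(1 + (1 + 0))/(4 + (1 + 0))))*36 = (37*(2*1*(1 + 1)/(4 + 1)))*36 = (37*(2*1*2/5))*36 = (37*(2*1*(1/5)*2))*36 = (37*(4/5))*36 = (148/5)*36 = 5328/5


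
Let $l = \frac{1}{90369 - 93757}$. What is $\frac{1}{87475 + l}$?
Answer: $\frac{3388}{296365299} \approx 1.1432 \cdot 10^{-5}$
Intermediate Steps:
$l = - \frac{1}{3388}$ ($l = \frac{1}{-3388} = - \frac{1}{3388} \approx -0.00029516$)
$\frac{1}{87475 + l} = \frac{1}{87475 - \frac{1}{3388}} = \frac{1}{\frac{296365299}{3388}} = \frac{3388}{296365299}$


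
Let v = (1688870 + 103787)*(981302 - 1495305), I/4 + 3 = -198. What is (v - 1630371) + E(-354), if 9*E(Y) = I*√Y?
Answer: -921432706342 - 268*I*√354/3 ≈ -9.2143e+11 - 1680.8*I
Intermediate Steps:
I = -804 (I = -12 + 4*(-198) = -12 - 792 = -804)
v = -921431075971 (v = 1792657*(-514003) = -921431075971)
E(Y) = -268*√Y/3 (E(Y) = (-804*√Y)/9 = -268*√Y/3)
(v - 1630371) + E(-354) = (-921431075971 - 1630371) - 268*I*√354/3 = -921432706342 - 268*I*√354/3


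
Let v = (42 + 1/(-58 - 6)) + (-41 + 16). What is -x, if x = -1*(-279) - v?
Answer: -16769/64 ≈ -262.02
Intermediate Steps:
v = 1087/64 (v = (42 + 1/(-64)) - 25 = (42 - 1/64) - 25 = 2687/64 - 25 = 1087/64 ≈ 16.984)
x = 16769/64 (x = -1*(-279) - 1*1087/64 = 279 - 1087/64 = 16769/64 ≈ 262.02)
-x = -1*16769/64 = -16769/64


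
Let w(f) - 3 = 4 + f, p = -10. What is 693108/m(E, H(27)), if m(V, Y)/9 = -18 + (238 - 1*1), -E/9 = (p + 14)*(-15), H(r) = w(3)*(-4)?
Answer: 77012/219 ≈ 351.65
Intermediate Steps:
w(f) = 7 + f (w(f) = 3 + (4 + f) = 7 + f)
H(r) = -40 (H(r) = (7 + 3)*(-4) = 10*(-4) = -40)
E = 540 (E = -9*(-10 + 14)*(-15) = -36*(-15) = -9*(-60) = 540)
m(V, Y) = 1971 (m(V, Y) = 9*(-18 + (238 - 1*1)) = 9*(-18 + (238 - 1)) = 9*(-18 + 237) = 9*219 = 1971)
693108/m(E, H(27)) = 693108/1971 = 693108*(1/1971) = 77012/219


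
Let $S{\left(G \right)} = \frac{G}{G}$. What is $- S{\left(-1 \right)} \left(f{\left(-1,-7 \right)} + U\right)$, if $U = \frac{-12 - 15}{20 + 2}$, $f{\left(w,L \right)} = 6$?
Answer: $- \frac{105}{22} \approx -4.7727$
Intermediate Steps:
$S{\left(G \right)} = 1$
$U = - \frac{27}{22} \approx -1.2273$
$- S{\left(-1 \right)} \left(f{\left(-1,-7 \right)} + U\right) = \left(-1\right) 1 \left(6 - \frac{27}{22}\right) = \left(-1\right) \frac{105}{22} = - \frac{105}{22}$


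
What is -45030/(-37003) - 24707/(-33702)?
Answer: 2431834181/1247075106 ≈ 1.9500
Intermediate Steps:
-45030/(-37003) - 24707/(-33702) = -45030*(-1/37003) - 24707*(-1/33702) = 45030/37003 + 24707/33702 = 2431834181/1247075106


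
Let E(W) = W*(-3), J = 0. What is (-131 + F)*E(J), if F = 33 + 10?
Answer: 0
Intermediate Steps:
E(W) = -3*W
F = 43
(-131 + F)*E(J) = (-131 + 43)*(-3*0) = -88*0 = 0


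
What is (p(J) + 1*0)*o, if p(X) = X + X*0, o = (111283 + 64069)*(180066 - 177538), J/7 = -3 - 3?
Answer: -18618173952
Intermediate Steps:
J = -42 (J = 7*(-3 - 3) = 7*(-6) = -42)
o = 443289856 (o = 175352*2528 = 443289856)
p(X) = X (p(X) = X + 0 = X)
(p(J) + 1*0)*o = (-42 + 1*0)*443289856 = (-42 + 0)*443289856 = -42*443289856 = -18618173952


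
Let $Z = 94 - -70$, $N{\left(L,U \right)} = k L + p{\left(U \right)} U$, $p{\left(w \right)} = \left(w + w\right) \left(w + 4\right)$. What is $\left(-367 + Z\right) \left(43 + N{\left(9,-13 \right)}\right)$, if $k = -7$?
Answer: $621586$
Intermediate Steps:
$p{\left(w \right)} = 2 w \left(4 + w\right)$
$N{\left(L,U \right)} = - 7 L + 2 U^{2} \left(4 + U\right)$ ($N{\left(L,U \right)} = - 7 L + 2 U \left(4 + U\right) U = - 7 L + 2 U^{2} \left(4 + U\right)$)
$Z = 164$ ($Z = 94 + 70 = 164$)
$\left(-367 + Z\right) \left(43 + N{\left(9,-13 \right)}\right) = \left(-367 + 164\right) \left(43 + \left(\left(-7\right) 9 + 2 \left(-13\right)^{2} \left(4 - 13\right)\right)\right) = - 203 \left(43 + \left(-63 + 2 \cdot 169 \left(-9\right)\right)\right) = - 203 \left(43 - 3105\right) = \left(-203\right) \left(-3062\right) = 621586$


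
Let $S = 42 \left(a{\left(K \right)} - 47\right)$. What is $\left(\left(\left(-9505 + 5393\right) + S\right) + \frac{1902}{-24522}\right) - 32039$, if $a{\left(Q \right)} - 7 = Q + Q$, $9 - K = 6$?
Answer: $- \frac{153585690}{4087} \approx -37579.0$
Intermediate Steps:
$K = 3$ ($K = 9 - 6 = 3$)
$a{\left(Q \right)} = 7 + 2 Q$ ($a{\left(Q \right)} = 7 + \left(Q + Q\right) = 7 + 2 Q$)
$S = -1428$ ($S = 42 \left(\left(7 + 2 \cdot 3\right) - 47\right) = 42 \left(\left(7 + 6\right) - 47\right) = 42 \left(13 - 47\right) = 42 \left(-34\right) = -1428$)
$\left(\left(\left(-9505 + 5393\right) + S\right) + \frac{1902}{-24522}\right) - 32039 = \left(\left(\left(-9505 + 5393\right) - 1428\right) + \frac{1902}{-24522}\right) - 32039 = \left(\left(-4112 - 1428\right) + 1902 \left(- \frac{1}{24522}\right)\right) - 32039 = \left(-5540 - \frac{317}{4087}\right) - 32039 = - \frac{22642297}{4087} - 32039 = - \frac{153585690}{4087}$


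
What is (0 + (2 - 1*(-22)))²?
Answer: 576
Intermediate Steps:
(0 + (2 - 1*(-22)))² = (0 + (2 + 22))² = (0 + 24)² = 24² = 576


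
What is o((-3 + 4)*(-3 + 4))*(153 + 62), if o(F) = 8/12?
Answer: 430/3 ≈ 143.33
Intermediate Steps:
o(F) = ⅔ (o(F) = 8*(1/12) = ⅔)
o((-3 + 4)*(-3 + 4))*(153 + 62) = 2*(153 + 62)/3 = (⅔)*215 = 430/3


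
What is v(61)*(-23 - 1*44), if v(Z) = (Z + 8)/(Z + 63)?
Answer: -4623/124 ≈ -37.282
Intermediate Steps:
v(Z) = (8 + Z)/(63 + Z)
v(61)*(-23 - 1*44) = ((8 + 61)/(63 + 61))*(-23 - 1*44) = (69/124)*(-23 - 44) = ((1/124)*69)*(-67) = (69/124)*(-67) = -4623/124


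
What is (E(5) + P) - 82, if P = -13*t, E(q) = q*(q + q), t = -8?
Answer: 72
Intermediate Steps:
E(q) = 2*q² (E(q) = q*(2*q) = 2*q²)
P = 104 (P = -13*(-8) = 104)
(E(5) + P) - 82 = (2*5² + 104) - 82 = (2*25 + 104) - 82 = (50 + 104) - 82 = 154 - 82 = 72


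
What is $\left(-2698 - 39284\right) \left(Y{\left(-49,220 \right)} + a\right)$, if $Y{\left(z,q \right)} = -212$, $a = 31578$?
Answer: $-1316807412$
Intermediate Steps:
$\left(-2698 - 39284\right) \left(Y{\left(-49,220 \right)} + a\right) = \left(-2698 - 39284\right) \left(-212 + 31578\right) = \left(-41982\right) 31366 = -1316807412$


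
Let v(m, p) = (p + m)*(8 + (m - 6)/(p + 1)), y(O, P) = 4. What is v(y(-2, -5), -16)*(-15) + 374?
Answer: 1838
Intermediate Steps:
v(m, p) = (8 + (-6 + m)/(1 + p))*(m + p) (v(m, p) = (m + p)*(8 + (-6 + m)/(1 + p)) = (8 + (-6 + m)/(1 + p))*(m + p))
v(y(-2, -5), -16)*(-15) + 374 = ((4**2 + 2*4 + 2*(-16) + 8*(-16)**2 + 9*4*(-16))/(1 - 16))*(-15) + 374 = ((16 + 8 - 32 + 8*256 - 576)/(-15))*(-15) + 374 = -(16 + 8 - 32 + 2048 - 576)/15*(-15) + 374 = -1/15*1464*(-15) + 374 = -488/5*(-15) + 374 = 1464 + 374 = 1838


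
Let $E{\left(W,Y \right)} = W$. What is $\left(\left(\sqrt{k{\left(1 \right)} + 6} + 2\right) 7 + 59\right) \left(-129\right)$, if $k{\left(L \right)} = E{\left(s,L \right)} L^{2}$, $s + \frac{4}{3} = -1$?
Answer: $-9417 - 301 \sqrt{33} \approx -11146.0$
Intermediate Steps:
$s = - \frac{7}{3}$ ($s = - \frac{4}{3} - 1 = - \frac{7}{3} \approx -2.3333$)
$k{\left(L \right)} = - \frac{7 L^{2}}{3}$
$\left(\left(\sqrt{k{\left(1 \right)} + 6} + 2\right) 7 + 59\right) \left(-129\right) = \left(\left(\sqrt{- \frac{7 \cdot 1^{2}}{3} + 6} + 2\right) 7 + 59\right) \left(-129\right) = \left(\left(\sqrt{\left(- \frac{7}{3}\right) 1 + 6} + 2\right) 7 + 59\right) \left(-129\right) = \left(\left(\sqrt{- \frac{7}{3} + 6} + 2\right) 7 + 59\right) \left(-129\right) = \left(\left(\sqrt{\frac{11}{3}} + 2\right) 7 + 59\right) \left(-129\right) = \left(\left(\frac{\sqrt{33}}{3} + 2\right) 7 + 59\right) \left(-129\right) = \left(\left(2 + \frac{\sqrt{33}}{3}\right) 7 + 59\right) \left(-129\right) = \left(\left(14 + \frac{7 \sqrt{33}}{3}\right) + 59\right) \left(-129\right) = \left(73 + \frac{7 \sqrt{33}}{3}\right) \left(-129\right) = -9417 - 301 \sqrt{33}$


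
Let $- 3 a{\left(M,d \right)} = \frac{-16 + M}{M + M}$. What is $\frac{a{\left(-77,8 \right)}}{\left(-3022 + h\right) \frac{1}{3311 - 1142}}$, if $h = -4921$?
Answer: $\frac{67239}{1223222} \approx 0.054969$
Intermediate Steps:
$a{\left(M,d \right)} = - \frac{-16 + M}{6 M}$ ($a{\left(M,d \right)} = - \frac{\left(-16 + M\right) \frac{1}{M + M}}{3} = - \frac{\left(-16 + M\right) \frac{1}{2 M}}{3} = - \frac{\frac{1}{2} \frac{1}{M} \left(-16 + M\right)}{3} = - \frac{-16 + M}{6 M}$)
$\frac{a{\left(-77,8 \right)}}{\left(-3022 + h\right) \frac{1}{3311 - 1142}} = \frac{\frac{1}{6} \frac{1}{-77} \left(16 - -77\right)}{\left(-3022 - 4921\right) \frac{1}{3311 - 1142}} = \frac{\frac{1}{6} \left(- \frac{1}{77}\right) \left(16 + 77\right)}{\left(-7943\right) \frac{1}{2169}} = \frac{\frac{1}{6} \left(- \frac{1}{77}\right) 93}{\left(-7943\right) \frac{1}{2169}} = - \frac{31}{154 \left(- \frac{7943}{2169}\right)} = \left(- \frac{31}{154}\right) \left(- \frac{2169}{7943}\right) = \frac{67239}{1223222}$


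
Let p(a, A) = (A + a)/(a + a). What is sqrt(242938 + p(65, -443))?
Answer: sqrt(1026400765)/65 ≈ 492.88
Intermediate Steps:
p(a, A) = (A + a)/(2*a) (p(a, A) = (A + a)/((2*a)) = (A + a)*(1/(2*a)) = (A + a)/(2*a))
sqrt(242938 + p(65, -443)) = sqrt(242938 + (1/2)*(-443 + 65)/65) = sqrt(242938 + (1/2)*(1/65)*(-378)) = sqrt(242938 - 189/65) = sqrt(15790781/65) = sqrt(1026400765)/65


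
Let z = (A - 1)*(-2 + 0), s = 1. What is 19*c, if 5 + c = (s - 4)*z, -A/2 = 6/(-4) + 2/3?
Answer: -19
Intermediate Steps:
A = 5/3 (A = -2*(6/(-4) + 2/3) = -2*(6*(-1/4) + 2*(1/3)) = -2*(-3/2 + 2/3) = -2*(-5/6) = 5/3 ≈ 1.6667)
z = -4/3 (z = (5/3 - 1)*(-2 + 0) = (2/3)*(-2) = -4/3 ≈ -1.3333)
c = -1 (c = -5 + (1 - 4)*(-4/3) = -5 - 3*(-4/3) = -5 + 4 = -1)
19*c = 19*(-1) = -19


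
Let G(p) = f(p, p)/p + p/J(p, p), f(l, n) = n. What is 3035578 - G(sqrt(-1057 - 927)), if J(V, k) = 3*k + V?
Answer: 12142307/4 ≈ 3.0356e+6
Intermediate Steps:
J(V, k) = V + 3*k
G(p) = 5/4 (G(p) = p/p + p/(p + 3*p) = 1 + p/((4*p)) = 1 + p*(1/(4*p)) = 1 + 1/4 = 5/4)
3035578 - G(sqrt(-1057 - 927)) = 3035578 - 1*5/4 = 3035578 - 5/4 = 12142307/4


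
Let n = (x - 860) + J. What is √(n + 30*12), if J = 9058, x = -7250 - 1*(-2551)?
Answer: √3859 ≈ 62.121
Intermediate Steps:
x = -4699 (x = -7250 + 2551 = -4699)
n = 3499 (n = (-4699 - 860) + 9058 = -5559 + 9058 = 3499)
√(n + 30*12) = √(3499 + 30*12) = √(3499 + 360) = √3859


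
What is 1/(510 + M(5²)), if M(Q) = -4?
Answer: 1/506 ≈ 0.0019763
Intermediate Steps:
1/(510 + M(5²)) = 1/(510 - 4) = 1/506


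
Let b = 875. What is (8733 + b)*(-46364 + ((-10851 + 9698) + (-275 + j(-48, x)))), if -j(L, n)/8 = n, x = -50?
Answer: -455342336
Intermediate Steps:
j(L, n) = -8*n
(8733 + b)*(-46364 + ((-10851 + 9698) + (-275 + j(-48, x)))) = (8733 + 875)*(-46364 + ((-10851 + 9698) + (-275 - 8*(-50)))) = 9608*(-46364 + (-1153 + (-275 + 400))) = 9608*(-46364 + (-1153 + 125)) = 9608*(-46364 - 1028) = 9608*(-47392) = -455342336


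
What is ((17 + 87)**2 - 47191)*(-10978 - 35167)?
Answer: 1678524375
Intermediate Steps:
((17 + 87)**2 - 47191)*(-10978 - 35167) = (104**2 - 47191)*(-46145) = (10816 - 47191)*(-46145) = -36375*(-46145) = 1678524375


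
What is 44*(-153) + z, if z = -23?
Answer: -6755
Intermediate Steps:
44*(-153) + z = 44*(-153) - 23 = -6732 - 23 = -6755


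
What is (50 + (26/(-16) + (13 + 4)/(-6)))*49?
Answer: 53557/24 ≈ 2231.5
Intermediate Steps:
(50 + (26/(-16) + (13 + 4)/(-6)))*49 = (50 + (26*(-1/16) + 17*(-⅙)))*49 = (50 + (-13/8 - 17/6))*49 = (50 - 107/24)*49 = (1093/24)*49 = 53557/24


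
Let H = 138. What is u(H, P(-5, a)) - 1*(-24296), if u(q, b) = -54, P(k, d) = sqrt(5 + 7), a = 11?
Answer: 24242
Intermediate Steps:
P(k, d) = 2*sqrt(3) (P(k, d) = sqrt(12) = 2*sqrt(3))
u(H, P(-5, a)) - 1*(-24296) = -54 - 1*(-24296) = -54 + 24296 = 24242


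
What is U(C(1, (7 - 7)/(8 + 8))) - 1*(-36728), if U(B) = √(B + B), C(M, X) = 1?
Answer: 36728 + √2 ≈ 36729.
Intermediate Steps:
U(B) = √2*√B (U(B) = √(2*B) = √2*√B)
U(C(1, (7 - 7)/(8 + 8))) - 1*(-36728) = √2*√1 - 1*(-36728) = √2*1 + 36728 = √2 + 36728 = 36728 + √2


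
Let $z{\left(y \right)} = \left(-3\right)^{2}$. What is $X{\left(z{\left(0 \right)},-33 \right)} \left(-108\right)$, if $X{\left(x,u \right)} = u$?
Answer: $3564$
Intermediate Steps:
$z{\left(y \right)} = 9$
$X{\left(z{\left(0 \right)},-33 \right)} \left(-108\right) = \left(-33\right) \left(-108\right) = 3564$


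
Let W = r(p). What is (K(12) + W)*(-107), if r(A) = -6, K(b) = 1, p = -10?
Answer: 535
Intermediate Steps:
W = -6
(K(12) + W)*(-107) = (1 - 6)*(-107) = -5*(-107) = 535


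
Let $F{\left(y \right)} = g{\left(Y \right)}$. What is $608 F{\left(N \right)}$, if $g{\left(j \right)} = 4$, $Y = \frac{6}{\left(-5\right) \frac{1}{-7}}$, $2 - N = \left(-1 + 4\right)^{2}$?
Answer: $2432$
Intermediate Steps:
$N = -7$ ($N = 2 - \left(-1 + 4\right)^{2} = 2 - 3^{2} = 2 - 9 = -7$)
$Y = \frac{42}{5}$ ($Y = \frac{6}{\left(-5\right) \left(- \frac{1}{7}\right)} = \frac{6}{\frac{5}{7}} = 6 \cdot \frac{7}{5} = \frac{42}{5} \approx 8.4$)
$F{\left(y \right)} = 4$
$608 F{\left(N \right)} = 608 \cdot 4 = 2432$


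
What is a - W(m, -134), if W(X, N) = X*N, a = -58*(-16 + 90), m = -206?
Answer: -31896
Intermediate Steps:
a = -4292 (a = -58*74 = -4292)
W(X, N) = N*X
a - W(m, -134) = -4292 - (-134)*(-206) = -4292 - 1*27604 = -4292 - 27604 = -31896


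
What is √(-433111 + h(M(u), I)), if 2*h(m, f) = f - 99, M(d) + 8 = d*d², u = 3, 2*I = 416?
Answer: I*√1732226/2 ≈ 658.07*I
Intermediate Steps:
I = 208 (I = (½)*416 = 208)
M(d) = -8 + d³ (M(d) = -8 + d*d² = -8 + d³)
h(m, f) = -99/2 + f/2 (h(m, f) = (f - 99)/2 = (-99 + f)/2 = -99/2 + f/2)
√(-433111 + h(M(u), I)) = √(-433111 + (-99/2 + (½)*208)) = √(-433111 + (-99/2 + 104)) = √(-433111 + 109/2) = √(-866113/2) = I*√1732226/2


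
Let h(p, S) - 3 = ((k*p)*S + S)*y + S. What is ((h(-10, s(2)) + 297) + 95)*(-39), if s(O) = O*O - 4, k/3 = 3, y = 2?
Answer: -15405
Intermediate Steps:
k = 9 (k = 3*3 = 9)
s(O) = -4 + O**2 (s(O) = O**2 - 4 = -4 + O**2)
h(p, S) = 3 + 3*S + 18*S*p (h(p, S) = 3 + (((9*p)*S + S)*2 + S) = 3 + ((9*S*p + S)*2 + S) = 3 + ((S + 9*S*p)*2 + S) = 3 + ((2*S + 18*S*p) + S) = 3 + (3*S + 18*S*p) = 3 + 3*S + 18*S*p)
((h(-10, s(2)) + 297) + 95)*(-39) = (((3 + 3*(-4 + 2**2) + 18*(-4 + 2**2)*(-10)) + 297) + 95)*(-39) = (((3 + 3*(-4 + 4) + 18*(-4 + 4)*(-10)) + 297) + 95)*(-39) = (((3 + 3*0 + 18*0*(-10)) + 297) + 95)*(-39) = (((3 + 0 + 0) + 297) + 95)*(-39) = ((3 + 297) + 95)*(-39) = (300 + 95)*(-39) = 395*(-39) = -15405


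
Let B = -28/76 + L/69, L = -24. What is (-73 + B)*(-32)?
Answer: 1030848/437 ≈ 2358.9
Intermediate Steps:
B = -313/437 (B = -28/76 - 24/69 = -28*1/76 - 24*1/69 = -7/19 - 8/23 = -313/437 ≈ -0.71625)
(-73 + B)*(-32) = (-73 - 313/437)*(-32) = -32214/437*(-32) = 1030848/437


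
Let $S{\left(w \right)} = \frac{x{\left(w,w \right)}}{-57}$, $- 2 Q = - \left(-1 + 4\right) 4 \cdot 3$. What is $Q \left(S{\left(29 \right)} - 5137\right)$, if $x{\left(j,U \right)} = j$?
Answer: $- \frac{1757028}{19} \approx -92475.0$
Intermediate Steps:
$Q = 18$ ($Q = - \frac{- \left(-1 + 4\right) 4 \cdot 3}{2} = - \frac{- 3 \cdot 4 \cdot 3}{2} = - \frac{\left(-1\right) 12 \cdot 3}{2} = - \frac{\left(-12\right) 3}{2} = \left(- \frac{1}{2}\right) \left(-36\right) = 18$)
$S{\left(w \right)} = - \frac{w}{57}$ ($S{\left(w \right)} = \frac{w}{-57} = w \left(- \frac{1}{57}\right) = - \frac{w}{57}$)
$Q \left(S{\left(29 \right)} - 5137\right) = 18 \left(\left(- \frac{1}{57}\right) 29 - 5137\right) = 18 \left(- \frac{29}{57} - 5137\right) = 18 \left(- \frac{292838}{57}\right) = - \frac{1757028}{19}$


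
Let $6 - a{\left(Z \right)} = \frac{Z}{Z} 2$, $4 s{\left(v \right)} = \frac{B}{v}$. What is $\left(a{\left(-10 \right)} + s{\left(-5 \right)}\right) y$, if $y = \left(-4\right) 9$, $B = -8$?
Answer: $- \frac{792}{5} \approx -158.4$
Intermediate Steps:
$y = -36$
$s{\left(v \right)} = - \frac{2}{v}$ ($s{\left(v \right)} = \frac{\left(-8\right) \frac{1}{v}}{4} = - \frac{2}{v}$)
$a{\left(Z \right)} = 4$ ($a{\left(Z \right)} = 6 - \frac{Z}{Z} 2 = 6 - 1 \cdot 2 = 6 - 2 = 4$)
$\left(a{\left(-10 \right)} + s{\left(-5 \right)}\right) y = \left(4 - \frac{2}{-5}\right) \left(-36\right) = \left(4 - - \frac{2}{5}\right) \left(-36\right) = \left(4 + \frac{2}{5}\right) \left(-36\right) = \frac{22}{5} \left(-36\right) = - \frac{792}{5}$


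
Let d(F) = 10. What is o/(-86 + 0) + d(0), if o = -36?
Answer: 448/43 ≈ 10.419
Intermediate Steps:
o/(-86 + 0) + d(0) = -36/(-86 + 0) + 10 = -36/(-86) + 10 = -36*(-1/86) + 10 = 18/43 + 10 = 448/43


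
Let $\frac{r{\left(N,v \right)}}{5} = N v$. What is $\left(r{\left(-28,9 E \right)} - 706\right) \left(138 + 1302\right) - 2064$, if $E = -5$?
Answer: $8053296$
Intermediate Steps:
$r{\left(N,v \right)} = 5 N v$
$\left(r{\left(-28,9 E \right)} - 706\right) \left(138 + 1302\right) - 2064 = \left(5 \left(-28\right) 9 \left(-5\right) - 706\right) \left(138 + 1302\right) - 2064 = \left(5 \left(-28\right) \left(-45\right) - 706\right) 1440 - 2064 = \left(6300 - 706\right) 1440 - 2064 = 5594 \cdot 1440 - 2064 = 8055360 - 2064 = 8053296$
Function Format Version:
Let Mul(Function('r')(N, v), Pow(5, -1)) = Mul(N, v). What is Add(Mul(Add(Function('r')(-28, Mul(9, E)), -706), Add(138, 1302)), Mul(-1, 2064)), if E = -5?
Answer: 8053296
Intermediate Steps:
Function('r')(N, v) = Mul(5, N, v) (Function('r')(N, v) = Mul(5, Mul(N, v)) = Mul(5, N, v))
Add(Mul(Add(Function('r')(-28, Mul(9, E)), -706), Add(138, 1302)), Mul(-1, 2064)) = Add(Mul(Add(Mul(5, -28, Mul(9, -5)), -706), Add(138, 1302)), Mul(-1, 2064)) = Add(Mul(Add(Mul(5, -28, -45), -706), 1440), -2064) = Add(Mul(Add(6300, -706), 1440), -2064) = Add(Mul(5594, 1440), -2064) = Add(8055360, -2064) = 8053296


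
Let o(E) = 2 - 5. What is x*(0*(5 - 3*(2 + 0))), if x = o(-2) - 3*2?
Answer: 0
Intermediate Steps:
o(E) = -3
x = -9 (x = -3 - 3*2 = -3 - 6 = -9)
x*(0*(5 - 3*(2 + 0))) = -0*(5 - 3*(2 + 0)) = -0*(5 - 3*2) = -0*(5 - 6) = -0*(-1) = -9*0 = 0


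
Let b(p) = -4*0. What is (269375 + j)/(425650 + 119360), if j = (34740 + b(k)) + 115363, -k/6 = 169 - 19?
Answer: 69913/90835 ≈ 0.76967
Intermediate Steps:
k = -900 (k = -6*(169 - 19) = -6*150 = -900)
b(p) = 0
j = 150103 (j = (34740 + 0) + 115363 = 34740 + 115363 = 150103)
(269375 + j)/(425650 + 119360) = (269375 + 150103)/(425650 + 119360) = 419478/545010 = 419478*(1/545010) = 69913/90835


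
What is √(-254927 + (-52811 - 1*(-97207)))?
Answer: I*√210531 ≈ 458.84*I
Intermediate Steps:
√(-254927 + (-52811 - 1*(-97207))) = √(-254927 + (-52811 + 97207)) = √(-254927 + 44396) = √(-210531) = I*√210531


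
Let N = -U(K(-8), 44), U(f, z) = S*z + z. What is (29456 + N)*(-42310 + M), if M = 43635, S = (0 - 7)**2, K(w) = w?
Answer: 36114200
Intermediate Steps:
S = 49 (S = (-7)**2 = 49)
U(f, z) = 50*z (U(f, z) = 49*z + z = 50*z)
N = -2200 (N = -50*44 = -1*2200 = -2200)
(29456 + N)*(-42310 + M) = (29456 - 2200)*(-42310 + 43635) = 27256*1325 = 36114200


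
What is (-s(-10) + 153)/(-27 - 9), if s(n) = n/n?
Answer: -38/9 ≈ -4.2222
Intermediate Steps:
s(n) = 1
(-s(-10) + 153)/(-27 - 9) = (-1*1 + 153)/(-27 - 9) = (-1 + 153)/(-36) = 152*(-1/36) = -38/9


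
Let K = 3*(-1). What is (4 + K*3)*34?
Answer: -170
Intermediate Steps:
K = -3
(4 + K*3)*34 = (4 - 3*3)*34 = (4 - 9)*34 = -5*34 = -170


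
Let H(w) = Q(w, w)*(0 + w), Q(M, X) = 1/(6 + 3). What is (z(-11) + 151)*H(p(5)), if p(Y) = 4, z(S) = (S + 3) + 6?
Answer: 596/9 ≈ 66.222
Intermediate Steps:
Q(M, X) = ⅑ (Q(M, X) = 1/9 = ⅑)
z(S) = 9 + S (z(S) = (3 + S) + 6 = 9 + S)
H(w) = w/9 (H(w) = (0 + w)/9 = w/9)
(z(-11) + 151)*H(p(5)) = ((9 - 11) + 151)*((⅑)*4) = (-2 + 151)*(4/9) = 149*(4/9) = 596/9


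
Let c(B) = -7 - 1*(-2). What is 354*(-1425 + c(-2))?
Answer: -506220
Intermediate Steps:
c(B) = -5 (c(B) = -7 + 2 = -5)
354*(-1425 + c(-2)) = 354*(-1425 - 5) = 354*(-1430) = -506220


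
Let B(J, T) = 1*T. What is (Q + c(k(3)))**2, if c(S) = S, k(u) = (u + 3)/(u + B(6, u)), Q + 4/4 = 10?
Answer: 100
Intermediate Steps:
Q = 9 (Q = -1 + 10 = 9)
B(J, T) = T
k(u) = (3 + u)/(2*u) (k(u) = (u + 3)/(u + u) = (3 + u)/((2*u)) = (3 + u)*(1/(2*u)) = (3 + u)/(2*u))
(Q + c(k(3)))**2 = (9 + (1/2)*(3 + 3)/3)**2 = (9 + (1/2)*(1/3)*6)**2 = (9 + 1)**2 = 10**2 = 100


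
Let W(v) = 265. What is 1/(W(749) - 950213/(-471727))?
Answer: 471727/125957868 ≈ 0.0037451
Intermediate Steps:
1/(W(749) - 950213/(-471727)) = 1/(265 - 950213/(-471727)) = 1/(265 - 950213*(-1/471727)) = 1/(265 + 950213/471727) = 1/(125957868/471727) = 471727/125957868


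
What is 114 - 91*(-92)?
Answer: 8486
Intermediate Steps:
114 - 91*(-92) = 114 + 8372 = 8486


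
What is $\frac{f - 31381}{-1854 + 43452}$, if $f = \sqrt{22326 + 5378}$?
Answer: $- \frac{31381}{41598} + \frac{\sqrt{6926}}{20799} \approx -0.75039$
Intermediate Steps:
$f = 2 \sqrt{6926}$ ($f = \sqrt{27704} = 2 \sqrt{6926} \approx 166.45$)
$\frac{f - 31381}{-1854 + 43452} = \frac{2 \sqrt{6926} - 31381}{-1854 + 43452} = \frac{-31381 + 2 \sqrt{6926}}{41598} = \left(-31381 + 2 \sqrt{6926}\right) \frac{1}{41598} = - \frac{31381}{41598} + \frac{\sqrt{6926}}{20799}$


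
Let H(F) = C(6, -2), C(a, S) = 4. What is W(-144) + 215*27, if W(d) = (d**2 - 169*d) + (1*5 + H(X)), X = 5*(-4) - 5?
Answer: 50886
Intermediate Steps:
X = -25 (X = -20 - 5 = -25)
H(F) = 4
W(d) = 9 + d**2 - 169*d (W(d) = (d**2 - 169*d) + (1*5 + 4) = (d**2 - 169*d) + (5 + 4) = (d**2 - 169*d) + 9 = 9 + d**2 - 169*d)
W(-144) + 215*27 = (9 + (-144)**2 - 169*(-144)) + 215*27 = (9 + 20736 + 24336) + 5805 = 45081 + 5805 = 50886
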